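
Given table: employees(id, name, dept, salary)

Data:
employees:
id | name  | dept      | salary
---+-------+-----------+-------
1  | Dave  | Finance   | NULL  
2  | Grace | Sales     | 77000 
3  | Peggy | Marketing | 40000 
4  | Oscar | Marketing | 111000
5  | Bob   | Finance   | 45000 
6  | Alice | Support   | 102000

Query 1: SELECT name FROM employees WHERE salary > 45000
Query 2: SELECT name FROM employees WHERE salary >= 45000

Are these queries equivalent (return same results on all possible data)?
No, not equivalent

Query 1 returns: [('Grace',), ('Oscar',), ('Alice',)]
Query 2 returns: [('Grace',), ('Oscar',), ('Bob',), ('Alice',)]

Reason: > vs >= gives different results when salary = 45000 exists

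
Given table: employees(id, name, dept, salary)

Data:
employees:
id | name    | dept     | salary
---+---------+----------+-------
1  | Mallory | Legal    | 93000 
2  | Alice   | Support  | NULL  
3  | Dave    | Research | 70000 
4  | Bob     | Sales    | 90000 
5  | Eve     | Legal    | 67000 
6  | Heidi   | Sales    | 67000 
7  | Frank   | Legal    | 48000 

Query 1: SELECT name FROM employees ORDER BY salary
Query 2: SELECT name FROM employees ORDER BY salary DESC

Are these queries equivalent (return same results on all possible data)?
No, not equivalent

Query 1 returns: [('Alice',), ('Frank',), ('Eve',), ('Heidi',), ('Dave',), ('Bob',), ('Mallory',)]
Query 2 returns: [('Mallory',), ('Bob',), ('Dave',), ('Eve',), ('Heidi',), ('Frank',), ('Alice',)]

Reason: ASC vs DESC gives opposite ordering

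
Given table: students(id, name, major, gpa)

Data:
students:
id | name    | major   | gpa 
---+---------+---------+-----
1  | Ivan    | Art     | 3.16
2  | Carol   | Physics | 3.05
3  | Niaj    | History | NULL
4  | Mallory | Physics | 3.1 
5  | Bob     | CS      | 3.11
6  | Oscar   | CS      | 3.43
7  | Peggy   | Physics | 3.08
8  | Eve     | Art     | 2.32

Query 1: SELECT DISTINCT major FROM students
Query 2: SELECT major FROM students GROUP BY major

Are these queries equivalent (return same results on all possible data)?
Yes, equivalent

Both queries return: [('Art',), ('CS',), ('History',), ('Physics',)]

Reason: Both get unique majors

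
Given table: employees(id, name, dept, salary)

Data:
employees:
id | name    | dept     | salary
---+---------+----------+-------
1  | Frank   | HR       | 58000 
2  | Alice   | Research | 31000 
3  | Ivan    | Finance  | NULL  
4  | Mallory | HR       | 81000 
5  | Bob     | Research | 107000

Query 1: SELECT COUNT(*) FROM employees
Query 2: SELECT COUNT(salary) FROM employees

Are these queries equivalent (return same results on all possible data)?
No, not equivalent

Query 1 returns: [(5,)]
Query 2 returns: [(4,)]

Reason: COUNT(*) includes NULLs, COUNT(column) excludes them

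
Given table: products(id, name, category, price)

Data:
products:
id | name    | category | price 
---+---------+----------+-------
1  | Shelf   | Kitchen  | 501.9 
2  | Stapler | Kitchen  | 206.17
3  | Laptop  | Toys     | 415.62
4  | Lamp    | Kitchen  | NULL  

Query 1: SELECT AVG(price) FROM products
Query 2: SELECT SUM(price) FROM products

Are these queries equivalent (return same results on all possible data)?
No, not equivalent

Query 1 returns: [(374.56333333333333,)]
Query 2 returns: [(1123.69,)]

Reason: AVG vs SUM give different aggregate values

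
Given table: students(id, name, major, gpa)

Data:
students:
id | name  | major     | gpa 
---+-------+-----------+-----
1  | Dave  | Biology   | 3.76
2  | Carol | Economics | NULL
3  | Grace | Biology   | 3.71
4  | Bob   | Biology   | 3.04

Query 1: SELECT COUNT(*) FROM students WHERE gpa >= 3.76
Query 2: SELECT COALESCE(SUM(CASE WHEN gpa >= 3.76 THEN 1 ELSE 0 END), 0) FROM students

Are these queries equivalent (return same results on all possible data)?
Yes, equivalent

Both queries return: [(1,)]

Reason: COUNT with WHERE vs conditional SUM (COALESCE handles empty-table NULL)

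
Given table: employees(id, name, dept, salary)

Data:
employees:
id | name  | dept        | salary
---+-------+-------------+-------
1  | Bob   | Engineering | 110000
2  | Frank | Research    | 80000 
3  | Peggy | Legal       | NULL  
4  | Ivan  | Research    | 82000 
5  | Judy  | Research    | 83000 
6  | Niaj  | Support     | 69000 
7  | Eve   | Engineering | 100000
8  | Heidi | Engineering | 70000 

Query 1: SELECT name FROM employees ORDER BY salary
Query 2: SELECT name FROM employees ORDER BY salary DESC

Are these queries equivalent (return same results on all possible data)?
No, not equivalent

Query 1 returns: [('Peggy',), ('Niaj',), ('Heidi',), ('Frank',), ('Ivan',), ('Judy',), ('Eve',), ('Bob',)]
Query 2 returns: [('Bob',), ('Eve',), ('Judy',), ('Ivan',), ('Frank',), ('Heidi',), ('Niaj',), ('Peggy',)]

Reason: ASC vs DESC gives opposite ordering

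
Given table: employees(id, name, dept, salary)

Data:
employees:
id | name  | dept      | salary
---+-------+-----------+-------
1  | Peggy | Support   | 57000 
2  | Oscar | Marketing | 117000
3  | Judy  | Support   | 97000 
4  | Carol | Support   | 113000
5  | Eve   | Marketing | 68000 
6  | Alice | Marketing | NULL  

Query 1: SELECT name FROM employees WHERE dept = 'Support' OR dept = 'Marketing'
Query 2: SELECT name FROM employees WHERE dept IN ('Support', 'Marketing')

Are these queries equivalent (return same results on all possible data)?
Yes, equivalent

Both queries return: [('Alice',), ('Carol',), ('Eve',), ('Judy',), ('Oscar',), ('Peggy',)]

Reason: OR vs IN are equivalent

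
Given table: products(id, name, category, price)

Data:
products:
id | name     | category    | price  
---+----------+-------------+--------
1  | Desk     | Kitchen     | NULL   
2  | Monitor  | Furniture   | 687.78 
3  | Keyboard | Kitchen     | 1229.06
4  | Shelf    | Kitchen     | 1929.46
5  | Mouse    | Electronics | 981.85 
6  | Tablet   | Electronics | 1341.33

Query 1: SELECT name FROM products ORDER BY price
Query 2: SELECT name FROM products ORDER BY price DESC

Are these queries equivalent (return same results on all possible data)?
No, not equivalent

Query 1 returns: [('Desk',), ('Monitor',), ('Mouse',), ('Keyboard',), ('Tablet',), ('Shelf',)]
Query 2 returns: [('Shelf',), ('Tablet',), ('Keyboard',), ('Mouse',), ('Monitor',), ('Desk',)]

Reason: ASC vs DESC gives opposite ordering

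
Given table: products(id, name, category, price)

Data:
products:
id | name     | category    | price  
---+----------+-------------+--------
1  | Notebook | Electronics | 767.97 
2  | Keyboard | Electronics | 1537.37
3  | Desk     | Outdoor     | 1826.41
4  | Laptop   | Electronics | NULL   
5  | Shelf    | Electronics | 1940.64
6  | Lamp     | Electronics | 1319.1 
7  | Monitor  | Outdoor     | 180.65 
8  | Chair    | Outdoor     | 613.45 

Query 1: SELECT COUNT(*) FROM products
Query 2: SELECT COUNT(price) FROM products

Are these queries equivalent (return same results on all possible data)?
No, not equivalent

Query 1 returns: [(8,)]
Query 2 returns: [(7,)]

Reason: COUNT(*) includes NULLs, COUNT(column) excludes them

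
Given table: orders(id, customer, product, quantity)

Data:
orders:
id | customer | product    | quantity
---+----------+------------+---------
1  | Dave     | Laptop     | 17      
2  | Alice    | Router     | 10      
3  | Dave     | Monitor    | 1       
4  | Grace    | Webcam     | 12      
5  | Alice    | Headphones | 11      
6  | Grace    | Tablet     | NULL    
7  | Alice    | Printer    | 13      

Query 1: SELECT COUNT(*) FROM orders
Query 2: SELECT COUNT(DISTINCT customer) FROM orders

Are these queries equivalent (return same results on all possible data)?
No, not equivalent

Query 1 returns: [(7,)]
Query 2 returns: [(3,)]

Reason: COUNT(*) counts rows, COUNT(DISTINCT customer) counts unique customers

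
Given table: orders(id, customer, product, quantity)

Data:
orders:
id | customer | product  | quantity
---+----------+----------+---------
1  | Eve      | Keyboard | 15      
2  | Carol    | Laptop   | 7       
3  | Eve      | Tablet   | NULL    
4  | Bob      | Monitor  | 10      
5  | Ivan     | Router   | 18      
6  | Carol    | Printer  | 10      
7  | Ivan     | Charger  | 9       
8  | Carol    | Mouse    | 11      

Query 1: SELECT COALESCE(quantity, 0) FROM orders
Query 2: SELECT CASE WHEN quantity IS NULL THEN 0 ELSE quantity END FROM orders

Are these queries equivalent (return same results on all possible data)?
Yes, equivalent

Both queries return: [(0,), (7,), (9,), (10,), (10,), (11,), (15,), (18,)]

Reason: COALESCE vs CASE for NULL handling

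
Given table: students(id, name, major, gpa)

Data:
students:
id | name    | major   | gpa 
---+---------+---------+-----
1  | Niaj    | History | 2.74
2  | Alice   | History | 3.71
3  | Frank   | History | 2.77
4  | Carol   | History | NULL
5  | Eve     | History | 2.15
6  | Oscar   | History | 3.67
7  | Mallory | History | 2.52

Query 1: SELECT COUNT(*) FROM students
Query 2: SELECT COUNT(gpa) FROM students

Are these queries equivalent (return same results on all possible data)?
No, not equivalent

Query 1 returns: [(7,)]
Query 2 returns: [(6,)]

Reason: COUNT(*) includes NULLs, COUNT(column) excludes them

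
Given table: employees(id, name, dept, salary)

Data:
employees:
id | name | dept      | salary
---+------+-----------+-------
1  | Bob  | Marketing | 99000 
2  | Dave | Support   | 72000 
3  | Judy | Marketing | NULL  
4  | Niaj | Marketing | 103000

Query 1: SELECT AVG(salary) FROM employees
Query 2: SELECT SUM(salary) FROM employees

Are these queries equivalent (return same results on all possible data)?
No, not equivalent

Query 1 returns: [(91333.33333333333,)]
Query 2 returns: [(274000,)]

Reason: AVG vs SUM give different aggregate values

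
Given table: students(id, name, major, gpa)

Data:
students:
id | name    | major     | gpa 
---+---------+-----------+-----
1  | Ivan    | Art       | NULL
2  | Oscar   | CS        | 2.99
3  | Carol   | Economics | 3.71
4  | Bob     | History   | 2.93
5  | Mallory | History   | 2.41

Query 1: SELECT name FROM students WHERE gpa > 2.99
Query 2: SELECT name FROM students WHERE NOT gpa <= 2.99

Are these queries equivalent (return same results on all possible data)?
Yes, equivalent

Both queries return: [('Carol',)]

Reason: Both filter gpa > 2.99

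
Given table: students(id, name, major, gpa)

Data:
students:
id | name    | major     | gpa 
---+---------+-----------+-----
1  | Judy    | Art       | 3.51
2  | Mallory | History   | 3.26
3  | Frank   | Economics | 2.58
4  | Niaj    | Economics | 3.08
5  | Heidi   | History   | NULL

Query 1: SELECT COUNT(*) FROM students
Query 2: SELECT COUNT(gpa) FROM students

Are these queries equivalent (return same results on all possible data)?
No, not equivalent

Query 1 returns: [(5,)]
Query 2 returns: [(4,)]

Reason: COUNT(*) includes NULLs, COUNT(column) excludes them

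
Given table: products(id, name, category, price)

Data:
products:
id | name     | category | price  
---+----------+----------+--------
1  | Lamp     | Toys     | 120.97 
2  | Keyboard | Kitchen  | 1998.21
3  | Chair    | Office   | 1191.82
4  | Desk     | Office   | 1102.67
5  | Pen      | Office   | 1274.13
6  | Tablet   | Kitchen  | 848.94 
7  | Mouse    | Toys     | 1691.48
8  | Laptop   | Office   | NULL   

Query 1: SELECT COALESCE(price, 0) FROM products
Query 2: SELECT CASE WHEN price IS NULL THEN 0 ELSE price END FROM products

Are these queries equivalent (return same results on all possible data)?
Yes, equivalent

Both queries return: [(0,), (120.97,), (848.94,), (1102.67,), (1191.82,), (1274.13,), (1691.48,), (1998.21,)]

Reason: COALESCE vs CASE for NULL handling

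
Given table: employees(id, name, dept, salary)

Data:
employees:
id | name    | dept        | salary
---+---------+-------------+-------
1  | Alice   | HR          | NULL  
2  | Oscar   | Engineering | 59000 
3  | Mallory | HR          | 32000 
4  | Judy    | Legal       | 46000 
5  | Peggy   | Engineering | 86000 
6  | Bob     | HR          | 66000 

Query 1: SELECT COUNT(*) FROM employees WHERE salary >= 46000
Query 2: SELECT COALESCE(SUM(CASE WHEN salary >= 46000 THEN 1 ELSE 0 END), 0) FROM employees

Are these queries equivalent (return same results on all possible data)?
Yes, equivalent

Both queries return: [(4,)]

Reason: COUNT with WHERE vs conditional SUM (COALESCE handles empty-table NULL)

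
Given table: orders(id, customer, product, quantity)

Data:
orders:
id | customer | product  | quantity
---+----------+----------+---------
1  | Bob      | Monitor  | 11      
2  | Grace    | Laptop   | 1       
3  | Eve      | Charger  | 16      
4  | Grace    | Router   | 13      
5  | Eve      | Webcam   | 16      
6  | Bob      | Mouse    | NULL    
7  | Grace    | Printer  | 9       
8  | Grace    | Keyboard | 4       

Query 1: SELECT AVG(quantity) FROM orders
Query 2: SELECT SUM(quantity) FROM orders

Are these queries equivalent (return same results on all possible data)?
No, not equivalent

Query 1 returns: [(10.0,)]
Query 2 returns: [(70,)]

Reason: AVG vs SUM give different aggregate values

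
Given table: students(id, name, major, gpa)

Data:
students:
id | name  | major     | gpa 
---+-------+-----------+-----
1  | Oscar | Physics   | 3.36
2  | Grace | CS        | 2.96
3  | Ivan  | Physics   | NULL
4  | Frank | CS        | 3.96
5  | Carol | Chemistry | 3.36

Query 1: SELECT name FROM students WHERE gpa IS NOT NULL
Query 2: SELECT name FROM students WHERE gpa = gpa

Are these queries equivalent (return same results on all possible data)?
Yes, equivalent

Both queries return: [('Carol',), ('Frank',), ('Grace',), ('Oscar',)]

Reason: IS NOT NULL vs self-equality (both exclude NULLs)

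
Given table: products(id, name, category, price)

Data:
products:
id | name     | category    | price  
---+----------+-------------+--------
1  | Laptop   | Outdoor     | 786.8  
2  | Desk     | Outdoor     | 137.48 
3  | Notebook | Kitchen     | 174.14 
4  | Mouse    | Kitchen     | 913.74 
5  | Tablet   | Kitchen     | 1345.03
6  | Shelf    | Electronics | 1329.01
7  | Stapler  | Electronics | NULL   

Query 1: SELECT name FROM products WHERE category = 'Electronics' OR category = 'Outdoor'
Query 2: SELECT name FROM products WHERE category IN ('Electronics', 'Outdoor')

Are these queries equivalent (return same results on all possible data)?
Yes, equivalent

Both queries return: [('Desk',), ('Laptop',), ('Shelf',), ('Stapler',)]

Reason: OR vs IN are equivalent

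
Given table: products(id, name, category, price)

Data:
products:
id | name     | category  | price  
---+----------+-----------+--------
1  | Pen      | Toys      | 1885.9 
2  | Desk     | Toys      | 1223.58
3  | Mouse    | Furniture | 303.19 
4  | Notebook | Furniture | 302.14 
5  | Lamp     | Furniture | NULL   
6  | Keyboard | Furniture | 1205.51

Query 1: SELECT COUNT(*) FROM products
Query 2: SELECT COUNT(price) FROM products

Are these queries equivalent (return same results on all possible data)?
No, not equivalent

Query 1 returns: [(6,)]
Query 2 returns: [(5,)]

Reason: COUNT(*) includes NULLs, COUNT(column) excludes them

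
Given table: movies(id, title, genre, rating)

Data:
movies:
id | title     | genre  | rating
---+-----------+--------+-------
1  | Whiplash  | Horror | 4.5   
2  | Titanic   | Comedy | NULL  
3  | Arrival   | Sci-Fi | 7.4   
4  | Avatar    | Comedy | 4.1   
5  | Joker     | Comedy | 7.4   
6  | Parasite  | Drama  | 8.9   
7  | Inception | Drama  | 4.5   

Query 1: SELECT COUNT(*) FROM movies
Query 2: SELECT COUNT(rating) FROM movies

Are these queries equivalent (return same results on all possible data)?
No, not equivalent

Query 1 returns: [(7,)]
Query 2 returns: [(6,)]

Reason: COUNT(*) includes NULLs, COUNT(column) excludes them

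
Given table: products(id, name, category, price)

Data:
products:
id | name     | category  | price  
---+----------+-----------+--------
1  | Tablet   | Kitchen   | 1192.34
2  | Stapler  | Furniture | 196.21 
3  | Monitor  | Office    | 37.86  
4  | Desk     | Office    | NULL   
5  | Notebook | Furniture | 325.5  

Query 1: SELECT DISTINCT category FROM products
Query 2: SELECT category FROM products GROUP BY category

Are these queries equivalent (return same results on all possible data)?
Yes, equivalent

Both queries return: [('Furniture',), ('Kitchen',), ('Office',)]

Reason: Both get unique categorys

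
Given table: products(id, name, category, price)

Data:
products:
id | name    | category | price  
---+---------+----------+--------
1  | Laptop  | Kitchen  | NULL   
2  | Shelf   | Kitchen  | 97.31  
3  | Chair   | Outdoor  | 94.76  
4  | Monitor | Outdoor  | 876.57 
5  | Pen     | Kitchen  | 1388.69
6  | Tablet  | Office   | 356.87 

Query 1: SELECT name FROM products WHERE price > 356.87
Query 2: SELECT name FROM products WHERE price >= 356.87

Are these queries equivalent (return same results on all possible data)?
No, not equivalent

Query 1 returns: [('Monitor',), ('Pen',)]
Query 2 returns: [('Monitor',), ('Pen',), ('Tablet',)]

Reason: > vs >= gives different results when price = 356.87 exists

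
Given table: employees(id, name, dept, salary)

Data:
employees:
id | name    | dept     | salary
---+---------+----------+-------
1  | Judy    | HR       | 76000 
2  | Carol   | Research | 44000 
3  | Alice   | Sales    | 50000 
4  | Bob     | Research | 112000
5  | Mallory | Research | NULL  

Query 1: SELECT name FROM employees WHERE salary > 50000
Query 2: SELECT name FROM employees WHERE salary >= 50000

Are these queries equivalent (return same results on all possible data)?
No, not equivalent

Query 1 returns: [('Judy',), ('Bob',)]
Query 2 returns: [('Judy',), ('Alice',), ('Bob',)]

Reason: > vs >= gives different results when salary = 50000 exists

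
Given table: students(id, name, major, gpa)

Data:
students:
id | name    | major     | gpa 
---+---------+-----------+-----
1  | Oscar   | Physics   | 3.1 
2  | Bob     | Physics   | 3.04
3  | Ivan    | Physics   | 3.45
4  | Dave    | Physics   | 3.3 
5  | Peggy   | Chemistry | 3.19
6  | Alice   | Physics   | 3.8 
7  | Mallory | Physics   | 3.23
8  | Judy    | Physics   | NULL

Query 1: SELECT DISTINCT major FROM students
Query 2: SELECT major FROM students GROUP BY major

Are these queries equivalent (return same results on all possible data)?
Yes, equivalent

Both queries return: [('Chemistry',), ('Physics',)]

Reason: Both get unique majors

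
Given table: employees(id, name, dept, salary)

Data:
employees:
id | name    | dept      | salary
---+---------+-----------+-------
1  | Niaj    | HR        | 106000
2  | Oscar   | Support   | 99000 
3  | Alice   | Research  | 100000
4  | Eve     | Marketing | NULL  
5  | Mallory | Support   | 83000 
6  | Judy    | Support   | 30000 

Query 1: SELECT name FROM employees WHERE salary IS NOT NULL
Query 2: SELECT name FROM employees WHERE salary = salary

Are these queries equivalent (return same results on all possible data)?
Yes, equivalent

Both queries return: [('Alice',), ('Judy',), ('Mallory',), ('Niaj',), ('Oscar',)]

Reason: IS NOT NULL vs self-equality (both exclude NULLs)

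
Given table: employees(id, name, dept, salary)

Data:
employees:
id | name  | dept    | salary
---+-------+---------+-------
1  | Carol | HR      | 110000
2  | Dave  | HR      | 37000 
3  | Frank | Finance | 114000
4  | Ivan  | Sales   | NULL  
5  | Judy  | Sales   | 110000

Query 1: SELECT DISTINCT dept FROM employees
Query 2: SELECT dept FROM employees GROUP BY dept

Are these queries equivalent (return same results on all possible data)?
Yes, equivalent

Both queries return: [('Finance',), ('HR',), ('Sales',)]

Reason: Both get unique depts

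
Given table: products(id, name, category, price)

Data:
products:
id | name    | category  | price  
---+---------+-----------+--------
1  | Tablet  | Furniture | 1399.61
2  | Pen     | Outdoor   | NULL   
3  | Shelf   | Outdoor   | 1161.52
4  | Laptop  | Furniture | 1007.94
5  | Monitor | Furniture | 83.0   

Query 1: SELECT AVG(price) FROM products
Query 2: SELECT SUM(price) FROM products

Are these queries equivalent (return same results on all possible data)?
No, not equivalent

Query 1 returns: [(913.0174999999999,)]
Query 2 returns: [(3652.0699999999997,)]

Reason: AVG vs SUM give different aggregate values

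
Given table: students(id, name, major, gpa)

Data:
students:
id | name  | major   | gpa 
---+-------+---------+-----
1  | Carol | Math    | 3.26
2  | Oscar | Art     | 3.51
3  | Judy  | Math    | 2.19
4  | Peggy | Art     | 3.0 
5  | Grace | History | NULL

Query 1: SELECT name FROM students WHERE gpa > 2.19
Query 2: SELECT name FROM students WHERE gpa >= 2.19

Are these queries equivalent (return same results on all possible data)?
No, not equivalent

Query 1 returns: [('Carol',), ('Oscar',), ('Peggy',)]
Query 2 returns: [('Carol',), ('Oscar',), ('Judy',), ('Peggy',)]

Reason: > vs >= gives different results when gpa = 2.19 exists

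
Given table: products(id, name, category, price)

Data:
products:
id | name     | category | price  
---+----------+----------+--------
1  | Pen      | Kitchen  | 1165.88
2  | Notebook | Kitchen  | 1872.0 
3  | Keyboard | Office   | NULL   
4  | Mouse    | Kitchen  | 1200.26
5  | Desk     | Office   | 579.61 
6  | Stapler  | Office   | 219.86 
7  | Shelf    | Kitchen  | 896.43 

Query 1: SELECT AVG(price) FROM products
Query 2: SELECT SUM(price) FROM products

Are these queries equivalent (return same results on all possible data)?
No, not equivalent

Query 1 returns: [(989.0066666666667,)]
Query 2 returns: [(5934.04,)]

Reason: AVG vs SUM give different aggregate values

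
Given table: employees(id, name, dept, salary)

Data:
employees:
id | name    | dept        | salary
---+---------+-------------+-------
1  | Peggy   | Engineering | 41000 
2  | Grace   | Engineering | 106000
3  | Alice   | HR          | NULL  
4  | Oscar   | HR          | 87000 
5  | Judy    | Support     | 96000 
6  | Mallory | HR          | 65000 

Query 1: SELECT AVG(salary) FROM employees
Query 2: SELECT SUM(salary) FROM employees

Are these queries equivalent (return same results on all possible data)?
No, not equivalent

Query 1 returns: [(79000.0,)]
Query 2 returns: [(395000,)]

Reason: AVG vs SUM give different aggregate values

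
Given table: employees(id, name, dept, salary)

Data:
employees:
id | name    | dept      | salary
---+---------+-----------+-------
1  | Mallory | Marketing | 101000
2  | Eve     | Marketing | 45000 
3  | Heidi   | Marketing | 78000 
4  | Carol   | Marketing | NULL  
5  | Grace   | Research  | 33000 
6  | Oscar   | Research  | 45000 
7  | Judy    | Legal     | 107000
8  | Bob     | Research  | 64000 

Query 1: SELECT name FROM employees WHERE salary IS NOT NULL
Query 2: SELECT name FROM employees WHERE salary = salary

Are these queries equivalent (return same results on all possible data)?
Yes, equivalent

Both queries return: [('Bob',), ('Eve',), ('Grace',), ('Heidi',), ('Judy',), ('Mallory',), ('Oscar',)]

Reason: IS NOT NULL vs self-equality (both exclude NULLs)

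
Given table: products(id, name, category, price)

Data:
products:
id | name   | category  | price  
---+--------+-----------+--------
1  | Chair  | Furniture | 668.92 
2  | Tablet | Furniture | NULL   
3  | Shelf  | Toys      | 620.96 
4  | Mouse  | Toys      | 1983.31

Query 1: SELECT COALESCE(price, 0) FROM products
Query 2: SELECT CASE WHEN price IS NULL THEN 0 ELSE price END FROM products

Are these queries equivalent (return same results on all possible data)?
Yes, equivalent

Both queries return: [(0,), (620.96,), (668.92,), (1983.31,)]

Reason: COALESCE vs CASE for NULL handling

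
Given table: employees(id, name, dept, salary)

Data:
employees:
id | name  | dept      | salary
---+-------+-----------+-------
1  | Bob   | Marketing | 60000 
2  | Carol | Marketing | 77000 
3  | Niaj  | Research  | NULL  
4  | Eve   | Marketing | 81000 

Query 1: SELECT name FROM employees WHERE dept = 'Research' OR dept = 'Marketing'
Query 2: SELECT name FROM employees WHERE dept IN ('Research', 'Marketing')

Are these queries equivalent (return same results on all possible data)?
Yes, equivalent

Both queries return: [('Bob',), ('Carol',), ('Eve',), ('Niaj',)]

Reason: OR vs IN are equivalent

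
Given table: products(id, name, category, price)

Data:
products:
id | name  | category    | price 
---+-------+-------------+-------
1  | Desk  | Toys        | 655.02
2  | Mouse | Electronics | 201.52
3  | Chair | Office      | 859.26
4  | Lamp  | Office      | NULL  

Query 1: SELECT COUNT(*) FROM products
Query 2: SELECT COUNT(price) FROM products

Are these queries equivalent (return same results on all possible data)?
No, not equivalent

Query 1 returns: [(4,)]
Query 2 returns: [(3,)]

Reason: COUNT(*) includes NULLs, COUNT(column) excludes them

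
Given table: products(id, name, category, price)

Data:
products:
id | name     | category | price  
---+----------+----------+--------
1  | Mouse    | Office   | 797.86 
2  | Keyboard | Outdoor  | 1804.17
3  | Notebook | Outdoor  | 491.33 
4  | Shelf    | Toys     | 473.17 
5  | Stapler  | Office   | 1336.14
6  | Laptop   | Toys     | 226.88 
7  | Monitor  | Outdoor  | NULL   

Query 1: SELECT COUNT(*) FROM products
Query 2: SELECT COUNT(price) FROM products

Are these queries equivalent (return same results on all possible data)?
No, not equivalent

Query 1 returns: [(7,)]
Query 2 returns: [(6,)]

Reason: COUNT(*) includes NULLs, COUNT(column) excludes them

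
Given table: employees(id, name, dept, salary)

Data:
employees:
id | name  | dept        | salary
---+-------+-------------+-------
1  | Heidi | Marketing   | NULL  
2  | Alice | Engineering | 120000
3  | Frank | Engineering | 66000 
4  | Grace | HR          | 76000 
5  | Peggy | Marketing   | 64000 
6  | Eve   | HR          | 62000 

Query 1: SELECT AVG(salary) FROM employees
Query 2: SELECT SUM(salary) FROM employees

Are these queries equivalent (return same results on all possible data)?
No, not equivalent

Query 1 returns: [(77600.0,)]
Query 2 returns: [(388000,)]

Reason: AVG vs SUM give different aggregate values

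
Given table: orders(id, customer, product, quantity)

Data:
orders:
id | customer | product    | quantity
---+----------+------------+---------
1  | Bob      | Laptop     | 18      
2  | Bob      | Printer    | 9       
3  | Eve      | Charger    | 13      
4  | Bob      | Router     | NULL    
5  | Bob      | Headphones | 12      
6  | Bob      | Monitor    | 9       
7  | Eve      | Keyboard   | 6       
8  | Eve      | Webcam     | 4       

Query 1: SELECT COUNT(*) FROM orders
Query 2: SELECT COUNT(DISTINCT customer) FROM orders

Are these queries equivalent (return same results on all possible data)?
No, not equivalent

Query 1 returns: [(8,)]
Query 2 returns: [(2,)]

Reason: COUNT(*) counts rows, COUNT(DISTINCT customer) counts unique customers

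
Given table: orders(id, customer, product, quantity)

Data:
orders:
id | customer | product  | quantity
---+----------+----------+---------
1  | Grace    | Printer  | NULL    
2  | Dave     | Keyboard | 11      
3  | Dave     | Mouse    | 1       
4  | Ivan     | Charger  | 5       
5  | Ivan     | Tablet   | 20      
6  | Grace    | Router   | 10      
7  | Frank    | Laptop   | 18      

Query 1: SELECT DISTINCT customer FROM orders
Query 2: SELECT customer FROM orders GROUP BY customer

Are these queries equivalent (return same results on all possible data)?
Yes, equivalent

Both queries return: [('Dave',), ('Frank',), ('Grace',), ('Ivan',)]

Reason: Both get unique customers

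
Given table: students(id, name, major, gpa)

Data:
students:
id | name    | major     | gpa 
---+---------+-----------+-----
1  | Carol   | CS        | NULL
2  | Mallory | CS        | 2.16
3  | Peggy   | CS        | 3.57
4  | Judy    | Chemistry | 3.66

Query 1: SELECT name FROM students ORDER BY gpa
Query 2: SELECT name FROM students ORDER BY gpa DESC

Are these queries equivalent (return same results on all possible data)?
No, not equivalent

Query 1 returns: [('Carol',), ('Mallory',), ('Peggy',), ('Judy',)]
Query 2 returns: [('Judy',), ('Peggy',), ('Mallory',), ('Carol',)]

Reason: ASC vs DESC gives opposite ordering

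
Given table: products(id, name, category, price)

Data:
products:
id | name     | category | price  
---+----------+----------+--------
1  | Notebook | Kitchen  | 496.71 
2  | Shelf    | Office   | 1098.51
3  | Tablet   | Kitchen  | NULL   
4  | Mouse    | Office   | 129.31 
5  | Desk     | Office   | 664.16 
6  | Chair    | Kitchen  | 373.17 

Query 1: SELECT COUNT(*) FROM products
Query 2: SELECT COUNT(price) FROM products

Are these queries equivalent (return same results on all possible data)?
No, not equivalent

Query 1 returns: [(6,)]
Query 2 returns: [(5,)]

Reason: COUNT(*) includes NULLs, COUNT(column) excludes them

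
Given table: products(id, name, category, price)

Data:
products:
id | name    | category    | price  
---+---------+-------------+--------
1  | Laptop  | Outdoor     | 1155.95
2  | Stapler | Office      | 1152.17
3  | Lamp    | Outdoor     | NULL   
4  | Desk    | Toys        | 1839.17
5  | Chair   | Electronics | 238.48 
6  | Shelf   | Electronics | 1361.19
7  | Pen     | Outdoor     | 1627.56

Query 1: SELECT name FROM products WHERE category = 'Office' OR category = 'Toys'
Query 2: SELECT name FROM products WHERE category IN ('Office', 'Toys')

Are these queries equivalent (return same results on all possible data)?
Yes, equivalent

Both queries return: [('Desk',), ('Stapler',)]

Reason: OR vs IN are equivalent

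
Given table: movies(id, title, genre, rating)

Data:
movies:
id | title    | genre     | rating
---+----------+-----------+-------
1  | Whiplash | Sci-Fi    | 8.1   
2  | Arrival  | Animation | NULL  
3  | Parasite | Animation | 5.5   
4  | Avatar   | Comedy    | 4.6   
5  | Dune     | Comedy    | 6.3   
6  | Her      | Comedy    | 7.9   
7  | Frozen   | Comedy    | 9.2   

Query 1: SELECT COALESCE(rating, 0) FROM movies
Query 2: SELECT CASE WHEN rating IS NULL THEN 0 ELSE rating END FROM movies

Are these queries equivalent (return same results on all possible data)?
Yes, equivalent

Both queries return: [(0,), (4.6,), (5.5,), (6.3,), (7.9,), (8.1,), (9.2,)]

Reason: COALESCE vs CASE for NULL handling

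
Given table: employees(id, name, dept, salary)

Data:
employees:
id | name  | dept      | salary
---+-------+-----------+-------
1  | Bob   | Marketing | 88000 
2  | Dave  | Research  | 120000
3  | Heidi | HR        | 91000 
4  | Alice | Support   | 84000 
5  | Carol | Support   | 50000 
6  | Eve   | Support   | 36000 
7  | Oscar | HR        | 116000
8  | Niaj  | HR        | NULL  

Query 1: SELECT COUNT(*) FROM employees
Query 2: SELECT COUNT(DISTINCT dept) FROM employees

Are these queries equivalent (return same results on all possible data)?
No, not equivalent

Query 1 returns: [(8,)]
Query 2 returns: [(4,)]

Reason: COUNT(*) counts rows, COUNT(DISTINCT dept) counts unique depts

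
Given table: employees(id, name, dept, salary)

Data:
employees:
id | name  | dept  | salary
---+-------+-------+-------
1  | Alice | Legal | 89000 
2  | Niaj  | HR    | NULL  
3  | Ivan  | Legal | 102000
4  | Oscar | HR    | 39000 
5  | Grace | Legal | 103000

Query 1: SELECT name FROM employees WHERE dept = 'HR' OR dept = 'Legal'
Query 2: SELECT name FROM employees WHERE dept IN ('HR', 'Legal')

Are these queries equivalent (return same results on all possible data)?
Yes, equivalent

Both queries return: [('Alice',), ('Grace',), ('Ivan',), ('Niaj',), ('Oscar',)]

Reason: OR vs IN are equivalent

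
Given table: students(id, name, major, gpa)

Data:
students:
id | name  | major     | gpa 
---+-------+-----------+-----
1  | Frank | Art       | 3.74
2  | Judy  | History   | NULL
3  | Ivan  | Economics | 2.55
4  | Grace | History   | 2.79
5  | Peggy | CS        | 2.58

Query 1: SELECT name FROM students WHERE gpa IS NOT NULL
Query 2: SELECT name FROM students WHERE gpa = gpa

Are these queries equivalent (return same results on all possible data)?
Yes, equivalent

Both queries return: [('Frank',), ('Grace',), ('Ivan',), ('Peggy',)]

Reason: IS NOT NULL vs self-equality (both exclude NULLs)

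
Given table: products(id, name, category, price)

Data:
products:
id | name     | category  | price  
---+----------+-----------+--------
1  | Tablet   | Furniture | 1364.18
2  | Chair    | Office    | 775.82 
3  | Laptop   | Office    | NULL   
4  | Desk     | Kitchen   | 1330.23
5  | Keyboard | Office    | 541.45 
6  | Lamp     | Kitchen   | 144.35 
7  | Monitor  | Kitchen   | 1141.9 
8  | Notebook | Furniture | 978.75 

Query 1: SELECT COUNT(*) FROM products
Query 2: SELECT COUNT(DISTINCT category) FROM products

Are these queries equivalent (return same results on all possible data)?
No, not equivalent

Query 1 returns: [(8,)]
Query 2 returns: [(3,)]

Reason: COUNT(*) counts rows, COUNT(DISTINCT category) counts unique categorys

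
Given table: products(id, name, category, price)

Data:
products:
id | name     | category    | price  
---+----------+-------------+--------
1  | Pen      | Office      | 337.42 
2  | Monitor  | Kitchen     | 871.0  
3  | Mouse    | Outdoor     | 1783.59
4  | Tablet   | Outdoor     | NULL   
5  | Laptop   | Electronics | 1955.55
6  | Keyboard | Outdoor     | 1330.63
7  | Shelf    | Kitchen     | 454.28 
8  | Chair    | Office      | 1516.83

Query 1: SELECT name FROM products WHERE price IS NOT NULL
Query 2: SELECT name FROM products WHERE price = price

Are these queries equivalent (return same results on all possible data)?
Yes, equivalent

Both queries return: [('Chair',), ('Keyboard',), ('Laptop',), ('Monitor',), ('Mouse',), ('Pen',), ('Shelf',)]

Reason: IS NOT NULL vs self-equality (both exclude NULLs)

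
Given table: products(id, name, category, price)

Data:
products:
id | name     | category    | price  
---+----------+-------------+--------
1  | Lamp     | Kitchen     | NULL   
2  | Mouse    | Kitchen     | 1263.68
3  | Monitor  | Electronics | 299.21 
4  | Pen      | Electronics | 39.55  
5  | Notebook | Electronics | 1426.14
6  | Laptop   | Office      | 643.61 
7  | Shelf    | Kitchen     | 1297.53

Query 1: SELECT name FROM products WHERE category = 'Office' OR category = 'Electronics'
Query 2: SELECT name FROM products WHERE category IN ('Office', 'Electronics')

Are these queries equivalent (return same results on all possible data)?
Yes, equivalent

Both queries return: [('Laptop',), ('Monitor',), ('Notebook',), ('Pen',)]

Reason: OR vs IN are equivalent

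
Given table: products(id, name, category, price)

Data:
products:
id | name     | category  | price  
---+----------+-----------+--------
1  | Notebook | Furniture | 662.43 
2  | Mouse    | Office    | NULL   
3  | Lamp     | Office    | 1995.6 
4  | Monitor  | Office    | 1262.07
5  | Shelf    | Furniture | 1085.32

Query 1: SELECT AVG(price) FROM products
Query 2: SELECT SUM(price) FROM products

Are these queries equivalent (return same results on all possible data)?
No, not equivalent

Query 1 returns: [(1251.355,)]
Query 2 returns: [(5005.42,)]

Reason: AVG vs SUM give different aggregate values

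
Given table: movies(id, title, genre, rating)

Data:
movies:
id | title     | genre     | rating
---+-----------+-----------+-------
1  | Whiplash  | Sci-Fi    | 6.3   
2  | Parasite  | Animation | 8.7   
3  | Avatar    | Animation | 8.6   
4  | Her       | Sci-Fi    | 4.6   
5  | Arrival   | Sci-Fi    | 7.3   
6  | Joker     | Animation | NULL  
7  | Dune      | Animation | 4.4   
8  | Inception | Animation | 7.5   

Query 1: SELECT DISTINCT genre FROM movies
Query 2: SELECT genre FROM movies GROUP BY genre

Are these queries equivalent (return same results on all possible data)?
Yes, equivalent

Both queries return: [('Animation',), ('Sci-Fi',)]

Reason: Both get unique genres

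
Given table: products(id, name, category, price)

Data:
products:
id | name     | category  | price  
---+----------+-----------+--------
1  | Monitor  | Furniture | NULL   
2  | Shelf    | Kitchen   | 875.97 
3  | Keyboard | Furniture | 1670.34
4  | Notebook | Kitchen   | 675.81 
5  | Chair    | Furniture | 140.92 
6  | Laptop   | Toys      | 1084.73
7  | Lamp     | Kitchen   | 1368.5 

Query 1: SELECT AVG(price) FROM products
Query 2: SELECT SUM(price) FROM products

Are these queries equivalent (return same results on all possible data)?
No, not equivalent

Query 1 returns: [(969.3783333333332,)]
Query 2 returns: [(5816.2699999999995,)]

Reason: AVG vs SUM give different aggregate values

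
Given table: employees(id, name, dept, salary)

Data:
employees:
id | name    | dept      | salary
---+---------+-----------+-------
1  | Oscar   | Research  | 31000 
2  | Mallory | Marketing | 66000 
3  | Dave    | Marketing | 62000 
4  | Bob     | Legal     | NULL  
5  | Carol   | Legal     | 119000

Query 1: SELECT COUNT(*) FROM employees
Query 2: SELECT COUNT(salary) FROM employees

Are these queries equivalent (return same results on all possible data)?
No, not equivalent

Query 1 returns: [(5,)]
Query 2 returns: [(4,)]

Reason: COUNT(*) includes NULLs, COUNT(column) excludes them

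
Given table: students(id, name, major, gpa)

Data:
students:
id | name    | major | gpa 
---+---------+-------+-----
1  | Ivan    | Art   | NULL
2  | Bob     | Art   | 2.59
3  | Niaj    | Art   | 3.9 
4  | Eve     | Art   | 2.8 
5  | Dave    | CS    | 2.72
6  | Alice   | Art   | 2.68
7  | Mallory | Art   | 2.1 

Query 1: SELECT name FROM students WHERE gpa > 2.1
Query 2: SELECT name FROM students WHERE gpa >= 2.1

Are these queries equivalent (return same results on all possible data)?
No, not equivalent

Query 1 returns: [('Bob',), ('Niaj',), ('Eve',), ('Dave',), ('Alice',)]
Query 2 returns: [('Bob',), ('Niaj',), ('Eve',), ('Dave',), ('Alice',), ('Mallory',)]

Reason: > vs >= gives different results when gpa = 2.1 exists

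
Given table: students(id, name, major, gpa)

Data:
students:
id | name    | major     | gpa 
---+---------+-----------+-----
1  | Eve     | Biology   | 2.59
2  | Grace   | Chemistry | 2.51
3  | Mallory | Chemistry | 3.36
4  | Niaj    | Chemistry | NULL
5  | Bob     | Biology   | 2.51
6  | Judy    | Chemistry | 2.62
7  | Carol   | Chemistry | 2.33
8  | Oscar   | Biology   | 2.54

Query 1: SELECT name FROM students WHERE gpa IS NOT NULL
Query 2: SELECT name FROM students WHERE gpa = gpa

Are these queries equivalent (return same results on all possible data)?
Yes, equivalent

Both queries return: [('Bob',), ('Carol',), ('Eve',), ('Grace',), ('Judy',), ('Mallory',), ('Oscar',)]

Reason: IS NOT NULL vs self-equality (both exclude NULLs)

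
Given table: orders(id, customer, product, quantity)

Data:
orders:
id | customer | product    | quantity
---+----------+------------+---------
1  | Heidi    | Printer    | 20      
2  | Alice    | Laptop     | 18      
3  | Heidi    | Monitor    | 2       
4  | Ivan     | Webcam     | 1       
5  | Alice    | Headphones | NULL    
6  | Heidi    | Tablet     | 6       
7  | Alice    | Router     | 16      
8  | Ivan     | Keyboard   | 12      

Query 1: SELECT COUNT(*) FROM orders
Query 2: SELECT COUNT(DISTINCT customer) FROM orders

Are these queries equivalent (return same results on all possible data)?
No, not equivalent

Query 1 returns: [(8,)]
Query 2 returns: [(3,)]

Reason: COUNT(*) counts rows, COUNT(DISTINCT customer) counts unique customers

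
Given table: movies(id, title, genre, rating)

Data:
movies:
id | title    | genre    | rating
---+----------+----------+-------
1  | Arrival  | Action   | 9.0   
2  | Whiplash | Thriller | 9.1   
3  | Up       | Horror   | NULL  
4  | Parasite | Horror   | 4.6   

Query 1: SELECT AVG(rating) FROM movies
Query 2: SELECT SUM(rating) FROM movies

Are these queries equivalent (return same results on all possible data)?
No, not equivalent

Query 1 returns: [(7.566666666666666,)]
Query 2 returns: [(22.7,)]

Reason: AVG vs SUM give different aggregate values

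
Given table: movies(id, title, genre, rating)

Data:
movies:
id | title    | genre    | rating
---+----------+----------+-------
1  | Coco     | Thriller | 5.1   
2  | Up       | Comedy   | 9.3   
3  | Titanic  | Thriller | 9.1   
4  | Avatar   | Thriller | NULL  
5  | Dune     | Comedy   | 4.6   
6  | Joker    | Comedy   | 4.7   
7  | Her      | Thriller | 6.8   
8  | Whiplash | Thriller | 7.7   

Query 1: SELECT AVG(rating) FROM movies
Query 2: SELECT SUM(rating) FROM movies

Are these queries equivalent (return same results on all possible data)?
No, not equivalent

Query 1 returns: [(6.757142857142857,)]
Query 2 returns: [(47.3,)]

Reason: AVG vs SUM give different aggregate values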